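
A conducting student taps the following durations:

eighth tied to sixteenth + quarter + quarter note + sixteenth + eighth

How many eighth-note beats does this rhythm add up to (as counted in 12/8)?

One eighth-note beat = 2 sixteenth notes.
In sixteenth notes: eighth tied to sixteenth (eighth + sixteenth) = 3; quarter = 4; quarter note = 4; sixteenth = 1; eighth = 2.
Sum: 3 + 4 + 4 + 1 + 2 = 14.
14 ÷ 2 = 7 beats.

7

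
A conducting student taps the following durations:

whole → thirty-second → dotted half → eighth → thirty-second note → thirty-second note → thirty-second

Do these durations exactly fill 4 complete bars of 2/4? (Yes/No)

One bar of 2/4 = 16 thirty-second notes, so 4 bars = 64.
Convert each value to thirty-second notes: whole = 32; thirty-second = 1; dotted half = 24; eighth = 4; thirty-second note = 1; thirty-second note = 1; thirty-second = 1.
Sum: 32 + 1 + 24 + 4 + 1 + 1 + 1 = 64.
64 equals 64, so the answer is Yes.

Yes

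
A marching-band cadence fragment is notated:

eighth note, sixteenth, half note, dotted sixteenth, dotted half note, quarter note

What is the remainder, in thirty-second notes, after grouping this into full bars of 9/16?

One bar of 9/16 = 18 thirty-second notes.
Express everything in thirty-second notes: eighth note = 4; sixteenth = 2; half note = 16; dotted sixteenth = 3; dotted half note = 24; quarter note = 8.
Sum: 4 + 2 + 16 + 3 + 24 + 8 = 57.
57 ÷ 18 = 3 complete bars with 3 thirty-second notes remaining.

3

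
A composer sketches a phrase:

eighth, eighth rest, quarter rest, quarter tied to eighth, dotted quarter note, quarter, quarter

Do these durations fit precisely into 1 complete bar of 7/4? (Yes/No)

Yes

One bar of 7/4 = 14 eighth notes.
Each duration in eighth notes: eighth = 1; eighth rest = 1; quarter rest = 2; quarter tied to eighth (quarter + eighth) = 3; dotted quarter note = 3; quarter = 2; quarter = 2.
Adding: 1 + 1 + 2 + 3 + 3 + 2 + 2 = 14.
14 equals 14, so the answer is Yes.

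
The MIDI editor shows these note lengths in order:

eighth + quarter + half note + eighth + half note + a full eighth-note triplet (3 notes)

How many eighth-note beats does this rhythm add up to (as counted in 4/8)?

14

One eighth-note beat = 2 sixteenth notes.
Each duration in sixteenth notes: eighth = 2; quarter = 4; half note = 8; eighth = 2; half note = 8; a full eighth-note triplet (3 notes) (three triplet eighths span one quarter) = 4.
Adding: 2 + 4 + 8 + 2 + 8 + 4 = 28.
28 ÷ 2 = 14 beats.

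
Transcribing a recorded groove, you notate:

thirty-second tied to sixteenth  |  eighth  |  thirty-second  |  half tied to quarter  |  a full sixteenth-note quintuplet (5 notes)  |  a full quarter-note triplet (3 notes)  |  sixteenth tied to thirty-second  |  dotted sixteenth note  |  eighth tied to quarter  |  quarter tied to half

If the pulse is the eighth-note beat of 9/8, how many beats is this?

One eighth-note beat = 4 thirty-second notes.
Working in thirty-second notes: thirty-second tied to sixteenth (thirty-second + sixteenth) = 3; eighth = 4; thirty-second = 1; half tied to quarter (half + quarter) = 24; a full sixteenth-note quintuplet (5 notes) (five quintuplet sixteenths span one quarter) = 8; a full quarter-note triplet (3 notes) (three triplet quarters span one half) = 16; sixteenth tied to thirty-second (sixteenth + thirty-second) = 3; dotted sixteenth note = 3; eighth tied to quarter (eighth + quarter) = 12; quarter tied to half (quarter + half) = 24.
Altogether 3 + 4 + 1 + 24 + 8 + 16 + 3 + 3 + 12 + 24 = 98.
98 ÷ 4 = 24.5 beats.

24.5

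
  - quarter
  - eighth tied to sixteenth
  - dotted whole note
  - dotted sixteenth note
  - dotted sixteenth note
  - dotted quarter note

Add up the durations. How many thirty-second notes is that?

Each duration in thirty-second notes: quarter = 8; eighth tied to sixteenth (eighth + sixteenth) = 6; dotted whole note = 48; dotted sixteenth note = 3; dotted sixteenth note = 3; dotted quarter note = 12.
Total: 8 + 6 + 48 + 3 + 3 + 12 = 80 thirty-second notes.

80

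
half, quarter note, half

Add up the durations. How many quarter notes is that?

Express everything in quarter notes: half = 2; quarter note = 1; half = 2.
Sum: 2 + 1 + 2 = 5 quarter notes.

5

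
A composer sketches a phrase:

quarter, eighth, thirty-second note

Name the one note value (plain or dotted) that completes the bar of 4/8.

The bar of 4/8 = 16 thirty-second notes.
Each duration in thirty-second notes: quarter = 8; eighth = 4; thirty-second note = 1.
Altogether 8 + 4 + 1 = 13.
Remaining: 16 − 13 = 3 thirty-second notes, which is a dotted sixteenth note.

dotted sixteenth note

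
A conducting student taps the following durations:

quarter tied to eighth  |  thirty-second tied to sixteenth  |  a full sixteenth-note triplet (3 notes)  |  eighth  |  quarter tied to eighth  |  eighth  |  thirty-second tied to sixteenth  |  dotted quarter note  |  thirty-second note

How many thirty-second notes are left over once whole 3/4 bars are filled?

One bar of 3/4 = 24 thirty-second notes.
Express everything in thirty-second notes: quarter tied to eighth (quarter + eighth) = 12; thirty-second tied to sixteenth (thirty-second + sixteenth) = 3; a full sixteenth-note triplet (3 notes) (three triplet sixteenths span one eighth) = 4; eighth = 4; quarter tied to eighth (quarter + eighth) = 12; eighth = 4; thirty-second tied to sixteenth (thirty-second + sixteenth) = 3; dotted quarter note = 12; thirty-second note = 1.
Adding: 12 + 3 + 4 + 4 + 12 + 4 + 3 + 12 + 1 = 55.
55 ÷ 24 = 2 complete bars with 7 thirty-second notes remaining.

7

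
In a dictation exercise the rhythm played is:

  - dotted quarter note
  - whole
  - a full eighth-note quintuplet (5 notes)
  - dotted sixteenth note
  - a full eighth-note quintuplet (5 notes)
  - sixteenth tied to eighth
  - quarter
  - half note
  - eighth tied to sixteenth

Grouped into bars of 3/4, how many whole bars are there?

One bar of 3/4 = 24 thirty-second notes.
Convert each value to thirty-second notes: dotted quarter note = 12; whole = 32; a full eighth-note quintuplet (5 notes) (five quintuplet eighths span one half) = 16; dotted sixteenth note = 3; a full eighth-note quintuplet (5 notes) (five quintuplet eighths span one half) = 16; sixteenth tied to eighth (sixteenth + eighth) = 6; quarter = 8; half note = 16; eighth tied to sixteenth (eighth + sixteenth) = 6.
Altogether 12 + 32 + 16 + 3 + 16 + 6 + 8 + 16 + 6 = 115.
115 ÷ 24 = 4 complete bars with 19 left over.

4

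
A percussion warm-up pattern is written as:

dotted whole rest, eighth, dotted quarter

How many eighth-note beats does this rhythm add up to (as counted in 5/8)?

One eighth-note beat = 2 sixteenth notes.
Convert each value to sixteenth notes: dotted whole rest = 24; eighth = 2; dotted quarter = 6.
Sum: 24 + 2 + 6 = 32.
32 ÷ 2 = 16 beats.

16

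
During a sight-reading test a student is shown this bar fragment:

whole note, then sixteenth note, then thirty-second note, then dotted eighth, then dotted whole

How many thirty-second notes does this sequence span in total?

89

Convert each value to thirty-second notes: whole note = 32; sixteenth note = 2; thirty-second note = 1; dotted eighth = 6; dotted whole = 48.
Total: 32 + 2 + 1 + 6 + 48 = 89 thirty-second notes.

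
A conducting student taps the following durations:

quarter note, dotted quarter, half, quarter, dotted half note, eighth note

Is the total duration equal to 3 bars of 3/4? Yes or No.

One bar of 3/4 = 6 eighth notes, so 3 bars = 18.
Each duration in eighth notes: quarter note = 2; dotted quarter = 3; half = 4; quarter = 2; dotted half note = 6; eighth note = 1.
Sum: 2 + 3 + 4 + 2 + 6 + 1 = 18.
18 equals 18, so the answer is Yes.

Yes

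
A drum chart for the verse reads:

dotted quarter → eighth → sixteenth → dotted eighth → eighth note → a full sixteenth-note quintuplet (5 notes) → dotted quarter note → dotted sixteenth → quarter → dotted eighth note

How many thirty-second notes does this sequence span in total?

65

Each duration in thirty-second notes: dotted quarter = 12; eighth = 4; sixteenth = 2; dotted eighth = 6; eighth note = 4; a full sixteenth-note quintuplet (5 notes) (five quintuplet sixteenths span one quarter) = 8; dotted quarter note = 12; dotted sixteenth = 3; quarter = 8; dotted eighth note = 6.
Altogether 12 + 4 + 2 + 6 + 4 + 8 + 12 + 3 + 8 + 6 = 65 thirty-second notes.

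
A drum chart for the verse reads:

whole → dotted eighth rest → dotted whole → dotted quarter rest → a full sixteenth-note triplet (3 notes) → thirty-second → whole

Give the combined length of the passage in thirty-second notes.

In thirty-second notes: whole = 32; dotted eighth rest = 6; dotted whole = 48; dotted quarter rest = 12; a full sixteenth-note triplet (3 notes) (three triplet sixteenths span one eighth) = 4; thirty-second = 1; whole = 32.
Total: 32 + 6 + 48 + 12 + 4 + 1 + 32 = 135 thirty-second notes.

135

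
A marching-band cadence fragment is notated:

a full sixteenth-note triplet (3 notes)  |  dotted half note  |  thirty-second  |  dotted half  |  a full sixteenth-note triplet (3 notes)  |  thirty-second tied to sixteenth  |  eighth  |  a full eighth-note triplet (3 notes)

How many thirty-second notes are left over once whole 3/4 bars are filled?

0

One bar of 3/4 = 24 thirty-second notes.
In thirty-second notes: a full sixteenth-note triplet (3 notes) (three triplet sixteenths span one eighth) = 4; dotted half note = 24; thirty-second = 1; dotted half = 24; a full sixteenth-note triplet (3 notes) (three triplet sixteenths span one eighth) = 4; thirty-second tied to sixteenth (thirty-second + sixteenth) = 3; eighth = 4; a full eighth-note triplet (3 notes) (three triplet eighths span one quarter) = 8.
Altogether 4 + 24 + 1 + 24 + 4 + 3 + 4 + 8 = 72.
72 ÷ 24 = 3 complete bars with 0 thirty-second notes remaining.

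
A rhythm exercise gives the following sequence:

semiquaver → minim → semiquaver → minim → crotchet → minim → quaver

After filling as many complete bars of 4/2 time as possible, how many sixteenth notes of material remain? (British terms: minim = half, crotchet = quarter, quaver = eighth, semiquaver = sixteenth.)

0

One bar of 4/2 = 32 sixteenth notes.
In sixteenth notes: semiquaver = 1; minim = 8; semiquaver = 1; minim = 8; crotchet = 4; minim = 8; quaver = 2.
Sum: 1 + 8 + 1 + 8 + 4 + 8 + 2 = 32.
32 ÷ 32 = 1 complete bar with 0 sixteenth notes remaining.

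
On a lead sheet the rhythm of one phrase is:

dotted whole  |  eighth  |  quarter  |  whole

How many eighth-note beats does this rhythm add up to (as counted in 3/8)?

23

One eighth-note beat = 2 sixteenth notes.
In sixteenth notes: dotted whole = 24; eighth = 2; quarter = 4; whole = 16.
Total: 24 + 2 + 4 + 16 = 46.
46 ÷ 2 = 23 beats.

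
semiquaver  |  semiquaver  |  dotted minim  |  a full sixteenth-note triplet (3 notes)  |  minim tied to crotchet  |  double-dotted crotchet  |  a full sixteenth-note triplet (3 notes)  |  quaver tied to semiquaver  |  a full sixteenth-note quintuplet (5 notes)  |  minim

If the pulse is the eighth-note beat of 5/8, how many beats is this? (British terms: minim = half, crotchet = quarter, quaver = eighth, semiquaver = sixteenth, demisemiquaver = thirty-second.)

One eighth-note beat = 2 sixteenth notes.
Working in sixteenth notes: semiquaver = 1; semiquaver = 1; dotted minim = 12; a full sixteenth-note triplet (3 notes) (three triplet sixteenths span one eighth) = 2; minim tied to crotchet (minim + crotchet) = 12; double-dotted crotchet = 7; a full sixteenth-note triplet (3 notes) (three triplet sixteenths span one eighth) = 2; quaver tied to semiquaver (quaver + semiquaver) = 3; a full sixteenth-note quintuplet (5 notes) (five quintuplet sixteenths span one quarter) = 4; minim = 8.
Adding: 1 + 1 + 12 + 2 + 12 + 7 + 2 + 3 + 4 + 8 = 52.
52 ÷ 2 = 26 beats.

26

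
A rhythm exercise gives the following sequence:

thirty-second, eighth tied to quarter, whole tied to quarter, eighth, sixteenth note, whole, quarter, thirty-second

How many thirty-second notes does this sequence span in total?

100

In thirty-second notes: thirty-second = 1; eighth tied to quarter (eighth + quarter) = 12; whole tied to quarter (whole + quarter) = 40; eighth = 4; sixteenth note = 2; whole = 32; quarter = 8; thirty-second = 1.
Altogether 1 + 12 + 40 + 4 + 2 + 32 + 8 + 1 = 100 thirty-second notes.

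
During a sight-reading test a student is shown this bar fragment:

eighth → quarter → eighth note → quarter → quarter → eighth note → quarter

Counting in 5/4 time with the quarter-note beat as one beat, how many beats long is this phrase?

5.5

One quarter-note beat = 2 eighth notes.
In eighth notes: eighth = 1; quarter = 2; eighth note = 1; quarter = 2; quarter = 2; eighth note = 1; quarter = 2.
Adding: 1 + 2 + 1 + 2 + 2 + 1 + 2 = 11.
11 ÷ 2 = 5.5 beats.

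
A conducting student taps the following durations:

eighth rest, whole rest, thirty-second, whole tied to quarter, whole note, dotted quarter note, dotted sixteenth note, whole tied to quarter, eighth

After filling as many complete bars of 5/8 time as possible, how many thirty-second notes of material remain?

8

One bar of 5/8 = 20 thirty-second notes.
Working in thirty-second notes: eighth rest = 4; whole rest = 32; thirty-second = 1; whole tied to quarter (whole + quarter) = 40; whole note = 32; dotted quarter note = 12; dotted sixteenth note = 3; whole tied to quarter (whole + quarter) = 40; eighth = 4.
Total: 4 + 32 + 1 + 40 + 32 + 12 + 3 + 40 + 4 = 168.
168 ÷ 20 = 8 complete bars with 8 thirty-second notes remaining.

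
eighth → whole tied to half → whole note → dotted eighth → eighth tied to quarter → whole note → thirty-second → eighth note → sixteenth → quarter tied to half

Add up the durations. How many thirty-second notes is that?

165

Each duration in thirty-second notes: eighth = 4; whole tied to half (whole + half) = 48; whole note = 32; dotted eighth = 6; eighth tied to quarter (eighth + quarter) = 12; whole note = 32; thirty-second = 1; eighth note = 4; sixteenth = 2; quarter tied to half (quarter + half) = 24.
Sum: 4 + 48 + 32 + 6 + 12 + 32 + 1 + 4 + 2 + 24 = 165 thirty-second notes.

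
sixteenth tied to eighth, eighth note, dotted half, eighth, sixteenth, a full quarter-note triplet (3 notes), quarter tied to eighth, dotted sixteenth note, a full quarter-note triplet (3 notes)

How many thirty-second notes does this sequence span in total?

87

Express everything in thirty-second notes: sixteenth tied to eighth (sixteenth + eighth) = 6; eighth note = 4; dotted half = 24; eighth = 4; sixteenth = 2; a full quarter-note triplet (3 notes) (three triplet quarters span one half) = 16; quarter tied to eighth (quarter + eighth) = 12; dotted sixteenth note = 3; a full quarter-note triplet (3 notes) (three triplet quarters span one half) = 16.
Adding: 6 + 4 + 24 + 4 + 2 + 16 + 12 + 3 + 16 = 87 thirty-second notes.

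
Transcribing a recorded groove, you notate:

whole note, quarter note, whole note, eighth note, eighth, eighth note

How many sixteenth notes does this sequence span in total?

Each duration in sixteenth notes: whole note = 16; quarter note = 4; whole note = 16; eighth note = 2; eighth = 2; eighth note = 2.
Sum: 16 + 4 + 16 + 2 + 2 + 2 = 42 sixteenth notes.

42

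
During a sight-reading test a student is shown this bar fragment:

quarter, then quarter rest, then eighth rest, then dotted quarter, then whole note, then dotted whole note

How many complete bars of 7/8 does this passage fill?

One bar of 7/8 = 7 eighth notes.
Express everything in eighth notes: quarter = 2; quarter rest = 2; eighth rest = 1; dotted quarter = 3; whole note = 8; dotted whole note = 12.
Sum: 2 + 2 + 1 + 3 + 8 + 12 = 28.
28 ÷ 7 = 4 complete bars with 0 left over.

4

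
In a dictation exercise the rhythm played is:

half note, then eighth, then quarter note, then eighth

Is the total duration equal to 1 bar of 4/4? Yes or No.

One bar of 4/4 = 8 eighth notes.
Working in eighth notes: half note = 4; eighth = 1; quarter note = 2; eighth = 1.
Total: 4 + 1 + 2 + 1 = 8.
8 equals 8, so the answer is Yes.

Yes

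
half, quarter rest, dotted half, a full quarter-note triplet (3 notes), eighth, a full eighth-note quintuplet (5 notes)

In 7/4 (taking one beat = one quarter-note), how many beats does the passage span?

10.5

One quarter-note beat = 2 eighth notes.
Each duration in eighth notes: half = 4; quarter rest = 2; dotted half = 6; a full quarter-note triplet (3 notes) (three triplet quarters span one half) = 4; eighth = 1; a full eighth-note quintuplet (5 notes) (five quintuplet eighths span one half) = 4.
Altogether 4 + 2 + 6 + 4 + 1 + 4 = 21.
21 ÷ 2 = 10.5 beats.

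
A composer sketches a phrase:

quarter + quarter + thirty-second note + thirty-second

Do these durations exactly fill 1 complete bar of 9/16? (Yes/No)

One bar of 9/16 = 18 thirty-second notes.
In thirty-second notes: quarter = 8; quarter = 8; thirty-second note = 1; thirty-second = 1.
Adding: 8 + 8 + 1 + 1 = 18.
18 equals 18, so the answer is Yes.

Yes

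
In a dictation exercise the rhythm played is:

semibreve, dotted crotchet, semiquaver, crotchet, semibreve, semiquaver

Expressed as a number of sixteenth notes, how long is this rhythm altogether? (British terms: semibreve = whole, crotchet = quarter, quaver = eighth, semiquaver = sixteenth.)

44

In sixteenth notes: semibreve = 16; dotted crotchet = 6; semiquaver = 1; crotchet = 4; semibreve = 16; semiquaver = 1.
Adding: 16 + 6 + 1 + 4 + 16 + 1 = 44 sixteenth notes.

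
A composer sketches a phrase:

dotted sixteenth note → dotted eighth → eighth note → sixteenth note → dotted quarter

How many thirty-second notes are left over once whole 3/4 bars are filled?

One bar of 3/4 = 24 thirty-second notes.
Each duration in thirty-second notes: dotted sixteenth note = 3; dotted eighth = 6; eighth note = 4; sixteenth note = 2; dotted quarter = 12.
Adding: 3 + 6 + 4 + 2 + 12 = 27.
27 ÷ 24 = 1 complete bar with 3 thirty-second notes remaining.

3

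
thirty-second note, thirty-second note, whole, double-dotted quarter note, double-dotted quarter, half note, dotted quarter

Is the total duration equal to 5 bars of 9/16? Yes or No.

One bar of 9/16 = 18 thirty-second notes, so 5 bars = 90.
Express everything in thirty-second notes: thirty-second note = 1; thirty-second note = 1; whole = 32; double-dotted quarter note = 14; double-dotted quarter = 14; half note = 16; dotted quarter = 12.
Total: 1 + 1 + 32 + 14 + 14 + 16 + 12 = 90.
90 equals 90, so the answer is Yes.

Yes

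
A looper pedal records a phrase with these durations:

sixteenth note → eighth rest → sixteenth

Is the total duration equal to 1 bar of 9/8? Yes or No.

No

One bar of 9/8 = 18 sixteenth notes.
Express everything in sixteenth notes: sixteenth note = 1; eighth rest = 2; sixteenth = 1.
Altogether 1 + 2 + 1 = 4.
4 falls short of 18, so the answer is No.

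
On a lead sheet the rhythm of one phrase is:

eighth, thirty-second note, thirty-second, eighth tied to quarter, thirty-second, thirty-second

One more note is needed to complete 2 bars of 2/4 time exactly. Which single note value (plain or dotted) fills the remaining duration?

dotted quarter note

2 bars of 2/4 = 32 thirty-second notes.
Working in thirty-second notes: eighth = 4; thirty-second note = 1; thirty-second = 1; eighth tied to quarter (eighth + quarter) = 12; thirty-second = 1; thirty-second = 1.
Total: 4 + 1 + 1 + 12 + 1 + 1 = 20.
Remaining: 32 − 20 = 12 thirty-second notes, which is a dotted quarter note.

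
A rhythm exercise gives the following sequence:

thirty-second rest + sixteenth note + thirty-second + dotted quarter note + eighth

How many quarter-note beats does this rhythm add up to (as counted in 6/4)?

One quarter-note beat = 8 thirty-second notes.
Convert each value to thirty-second notes: thirty-second rest = 1; sixteenth note = 2; thirty-second = 1; dotted quarter note = 12; eighth = 4.
Total: 1 + 2 + 1 + 12 + 4 = 20.
20 ÷ 8 = 2.5 beats.

2.5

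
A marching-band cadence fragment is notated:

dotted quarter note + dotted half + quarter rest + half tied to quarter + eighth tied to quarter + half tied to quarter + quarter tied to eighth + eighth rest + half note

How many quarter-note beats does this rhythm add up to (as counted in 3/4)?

One quarter-note beat = 2 eighth notes.
Working in eighth notes: dotted quarter note = 3; dotted half = 6; quarter rest = 2; half tied to quarter (half + quarter) = 6; eighth tied to quarter (eighth + quarter) = 3; half tied to quarter (half + quarter) = 6; quarter tied to eighth (quarter + eighth) = 3; eighth rest = 1; half note = 4.
Total: 3 + 6 + 2 + 6 + 3 + 6 + 3 + 1 + 4 = 34.
34 ÷ 2 = 17 beats.

17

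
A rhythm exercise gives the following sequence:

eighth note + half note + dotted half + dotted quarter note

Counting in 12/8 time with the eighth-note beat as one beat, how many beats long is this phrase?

One eighth-note beat = 2 sixteenth notes.
Express everything in sixteenth notes: eighth note = 2; half note = 8; dotted half = 12; dotted quarter note = 6.
Altogether 2 + 8 + 12 + 6 = 28.
28 ÷ 2 = 14 beats.

14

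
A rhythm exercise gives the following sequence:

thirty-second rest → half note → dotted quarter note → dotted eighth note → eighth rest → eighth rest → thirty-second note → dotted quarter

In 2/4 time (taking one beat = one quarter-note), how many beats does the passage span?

7

One quarter-note beat = 8 thirty-second notes.
In thirty-second notes: thirty-second rest = 1; half note = 16; dotted quarter note = 12; dotted eighth note = 6; eighth rest = 4; eighth rest = 4; thirty-second note = 1; dotted quarter = 12.
Total: 1 + 16 + 12 + 6 + 4 + 4 + 1 + 12 = 56.
56 ÷ 8 = 7 beats.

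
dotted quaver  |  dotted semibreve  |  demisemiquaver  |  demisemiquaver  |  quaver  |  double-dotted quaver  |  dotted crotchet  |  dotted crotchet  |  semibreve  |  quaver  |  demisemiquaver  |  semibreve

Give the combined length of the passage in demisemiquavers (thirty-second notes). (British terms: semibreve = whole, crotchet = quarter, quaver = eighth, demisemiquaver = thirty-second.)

160

In thirty-second notes: dotted quaver = 6; dotted semibreve = 48; demisemiquaver = 1; demisemiquaver = 1; quaver = 4; double-dotted quaver = 7; dotted crotchet = 12; dotted crotchet = 12; semibreve = 32; quaver = 4; demisemiquaver = 1; semibreve = 32.
Total: 6 + 48 + 1 + 1 + 4 + 7 + 12 + 12 + 32 + 4 + 1 + 32 = 160 thirty-second notes.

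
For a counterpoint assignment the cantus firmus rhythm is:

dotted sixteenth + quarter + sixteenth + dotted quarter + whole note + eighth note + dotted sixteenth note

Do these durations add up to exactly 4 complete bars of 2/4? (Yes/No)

Yes

One bar of 2/4 = 16 thirty-second notes, so 4 bars = 64.
Working in thirty-second notes: dotted sixteenth = 3; quarter = 8; sixteenth = 2; dotted quarter = 12; whole note = 32; eighth note = 4; dotted sixteenth note = 3.
Adding: 3 + 8 + 2 + 12 + 32 + 4 + 3 = 64.
64 equals 64, so the answer is Yes.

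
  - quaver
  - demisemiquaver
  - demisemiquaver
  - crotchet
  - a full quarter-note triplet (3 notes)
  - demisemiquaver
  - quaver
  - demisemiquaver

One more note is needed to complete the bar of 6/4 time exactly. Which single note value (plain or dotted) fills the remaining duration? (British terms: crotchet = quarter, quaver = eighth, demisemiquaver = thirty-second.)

dotted quarter note

The bar of 6/4 = 48 thirty-second notes.
Express everything in thirty-second notes: quaver = 4; demisemiquaver = 1; demisemiquaver = 1; crotchet = 8; a full quarter-note triplet (3 notes) (three triplet quarters span one half) = 16; demisemiquaver = 1; quaver = 4; demisemiquaver = 1.
Total: 4 + 1 + 1 + 8 + 16 + 1 + 4 + 1 = 36.
Remaining: 48 − 36 = 12 thirty-second notes, which is a dotted quarter note.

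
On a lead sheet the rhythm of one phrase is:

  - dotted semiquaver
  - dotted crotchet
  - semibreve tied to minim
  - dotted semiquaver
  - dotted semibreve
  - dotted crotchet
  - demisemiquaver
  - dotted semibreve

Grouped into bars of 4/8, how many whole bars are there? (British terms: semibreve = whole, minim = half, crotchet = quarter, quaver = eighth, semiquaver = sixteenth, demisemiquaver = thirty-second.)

One bar of 4/8 = 16 thirty-second notes.
In thirty-second notes: dotted semiquaver = 3; dotted crotchet = 12; semibreve tied to minim (semibreve + minim) = 48; dotted semiquaver = 3; dotted semibreve = 48; dotted crotchet = 12; demisemiquaver = 1; dotted semibreve = 48.
Altogether 3 + 12 + 48 + 3 + 48 + 12 + 1 + 48 = 175.
175 ÷ 16 = 10 complete bars with 15 left over.

10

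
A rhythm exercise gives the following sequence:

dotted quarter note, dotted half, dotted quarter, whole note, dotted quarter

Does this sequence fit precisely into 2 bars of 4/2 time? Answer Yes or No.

One bar of 4/2 = 16 eighth notes, so 2 bars = 32.
In eighth notes: dotted quarter note = 3; dotted half = 6; dotted quarter = 3; whole note = 8; dotted quarter = 3.
Sum: 3 + 6 + 3 + 8 + 3 = 23.
23 falls short of 32, so the answer is No.

No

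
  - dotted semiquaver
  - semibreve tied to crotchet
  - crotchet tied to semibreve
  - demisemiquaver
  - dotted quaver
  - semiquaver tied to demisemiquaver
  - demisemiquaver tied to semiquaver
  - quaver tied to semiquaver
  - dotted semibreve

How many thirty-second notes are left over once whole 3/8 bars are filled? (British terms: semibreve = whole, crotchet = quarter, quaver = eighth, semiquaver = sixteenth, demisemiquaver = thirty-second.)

6

One bar of 3/8 = 12 thirty-second notes.
Convert each value to thirty-second notes: dotted semiquaver = 3; semibreve tied to crotchet (semibreve + crotchet) = 40; crotchet tied to semibreve (crotchet + semibreve) = 40; demisemiquaver = 1; dotted quaver = 6; semiquaver tied to demisemiquaver (semiquaver + demisemiquaver) = 3; demisemiquaver tied to semiquaver (demisemiquaver + semiquaver) = 3; quaver tied to semiquaver (quaver + semiquaver) = 6; dotted semibreve = 48.
Total: 3 + 40 + 40 + 1 + 6 + 3 + 3 + 6 + 48 = 150.
150 ÷ 12 = 12 complete bars with 6 thirty-second notes remaining.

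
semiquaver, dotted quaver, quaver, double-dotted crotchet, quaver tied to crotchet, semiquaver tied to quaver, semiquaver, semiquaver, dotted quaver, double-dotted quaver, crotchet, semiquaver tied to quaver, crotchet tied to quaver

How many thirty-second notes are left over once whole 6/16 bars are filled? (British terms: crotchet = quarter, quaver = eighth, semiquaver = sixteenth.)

3

One bar of 6/16 = 12 thirty-second notes.
Convert each value to thirty-second notes: semiquaver = 2; dotted quaver = 6; quaver = 4; double-dotted crotchet = 14; quaver tied to crotchet (quaver + crotchet) = 12; semiquaver tied to quaver (semiquaver + quaver) = 6; semiquaver = 2; semiquaver = 2; dotted quaver = 6; double-dotted quaver = 7; crotchet = 8; semiquaver tied to quaver (semiquaver + quaver) = 6; crotchet tied to quaver (crotchet + quaver) = 12.
Total: 2 + 6 + 4 + 14 + 12 + 6 + 2 + 2 + 6 + 7 + 8 + 6 + 12 = 87.
87 ÷ 12 = 7 complete bars with 3 thirty-second notes remaining.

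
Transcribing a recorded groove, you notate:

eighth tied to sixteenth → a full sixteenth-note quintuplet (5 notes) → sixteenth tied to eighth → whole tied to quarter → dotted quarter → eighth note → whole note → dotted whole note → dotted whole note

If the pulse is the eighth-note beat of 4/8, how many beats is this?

One eighth-note beat = 2 sixteenth notes.
Each duration in sixteenth notes: eighth tied to sixteenth (eighth + sixteenth) = 3; a full sixteenth-note quintuplet (5 notes) (five quintuplet sixteenths span one quarter) = 4; sixteenth tied to eighth (sixteenth + eighth) = 3; whole tied to quarter (whole + quarter) = 20; dotted quarter = 6; eighth note = 2; whole note = 16; dotted whole note = 24; dotted whole note = 24.
Total: 3 + 4 + 3 + 20 + 6 + 2 + 16 + 24 + 24 = 102.
102 ÷ 2 = 51 beats.

51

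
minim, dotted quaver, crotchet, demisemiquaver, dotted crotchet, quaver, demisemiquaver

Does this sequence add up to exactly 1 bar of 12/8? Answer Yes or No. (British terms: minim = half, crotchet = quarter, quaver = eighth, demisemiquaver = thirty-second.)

Yes

One bar of 12/8 = 48 thirty-second notes.
In thirty-second notes: minim = 16; dotted quaver = 6; crotchet = 8; demisemiquaver = 1; dotted crotchet = 12; quaver = 4; demisemiquaver = 1.
Total: 16 + 6 + 8 + 1 + 12 + 4 + 1 = 48.
48 equals 48, so the answer is Yes.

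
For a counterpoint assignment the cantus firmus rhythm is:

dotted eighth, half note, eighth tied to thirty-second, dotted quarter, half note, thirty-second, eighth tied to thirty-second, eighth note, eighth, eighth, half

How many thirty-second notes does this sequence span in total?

89

Each duration in thirty-second notes: dotted eighth = 6; half note = 16; eighth tied to thirty-second (eighth + thirty-second) = 5; dotted quarter = 12; half note = 16; thirty-second = 1; eighth tied to thirty-second (eighth + thirty-second) = 5; eighth note = 4; eighth = 4; eighth = 4; half = 16.
Sum: 6 + 16 + 5 + 12 + 16 + 1 + 5 + 4 + 4 + 4 + 16 = 89 thirty-second notes.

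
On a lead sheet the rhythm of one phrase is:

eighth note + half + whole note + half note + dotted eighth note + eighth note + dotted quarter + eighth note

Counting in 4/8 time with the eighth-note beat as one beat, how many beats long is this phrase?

23.5

One eighth-note beat = 2 sixteenth notes.
Working in sixteenth notes: eighth note = 2; half = 8; whole note = 16; half note = 8; dotted eighth note = 3; eighth note = 2; dotted quarter = 6; eighth note = 2.
Altogether 2 + 8 + 16 + 8 + 3 + 2 + 6 + 2 = 47.
47 ÷ 2 = 23.5 beats.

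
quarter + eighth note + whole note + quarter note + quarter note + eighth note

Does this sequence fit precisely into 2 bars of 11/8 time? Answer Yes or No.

No

One bar of 11/8 = 11 eighth notes, so 2 bars = 22.
Convert each value to eighth notes: quarter = 2; eighth note = 1; whole note = 8; quarter note = 2; quarter note = 2; eighth note = 1.
Total: 2 + 1 + 8 + 2 + 2 + 1 = 16.
16 falls short of 22, so the answer is No.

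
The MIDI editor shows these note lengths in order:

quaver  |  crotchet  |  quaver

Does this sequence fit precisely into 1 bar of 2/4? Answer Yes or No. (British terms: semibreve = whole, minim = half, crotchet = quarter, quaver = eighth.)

Yes

One bar of 2/4 = 4 eighth notes.
Convert each value to eighth notes: quaver = 1; crotchet = 2; quaver = 1.
Total: 1 + 2 + 1 = 4.
4 equals 4, so the answer is Yes.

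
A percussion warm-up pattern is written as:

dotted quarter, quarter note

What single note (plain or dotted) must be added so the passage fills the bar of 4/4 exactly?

The bar of 4/4 = 8 eighth notes.
Convert each value to eighth notes: dotted quarter = 3; quarter note = 2.
Adding: 3 + 2 = 5.
Remaining: 8 − 5 = 3 eighth notes, which is a dotted quarter note.

dotted quarter note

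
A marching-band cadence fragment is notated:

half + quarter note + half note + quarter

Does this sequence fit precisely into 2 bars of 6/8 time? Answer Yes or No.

One bar of 6/8 = 3 quarter notes, so 2 bars = 6.
Working in quarter notes: half = 2; quarter note = 1; half note = 2; quarter = 1.
Adding: 2 + 1 + 2 + 1 = 6.
6 equals 6, so the answer is Yes.

Yes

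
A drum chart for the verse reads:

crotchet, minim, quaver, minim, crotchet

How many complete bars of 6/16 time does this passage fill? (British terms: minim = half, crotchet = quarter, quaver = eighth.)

4

One bar of 6/16 = 3 eighth notes.
Working in eighth notes: crotchet = 2; minim = 4; quaver = 1; minim = 4; crotchet = 2.
Total: 2 + 4 + 1 + 4 + 2 = 13.
13 ÷ 3 = 4 complete bars with 1 left over.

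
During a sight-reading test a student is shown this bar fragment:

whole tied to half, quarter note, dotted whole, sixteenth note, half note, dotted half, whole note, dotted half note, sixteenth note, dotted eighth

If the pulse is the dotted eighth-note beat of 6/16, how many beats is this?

35

One dotted eighth-note beat = 3 sixteenth notes.
Convert each value to sixteenth notes: whole tied to half (whole + half) = 24; quarter note = 4; dotted whole = 24; sixteenth note = 1; half note = 8; dotted half = 12; whole note = 16; dotted half note = 12; sixteenth note = 1; dotted eighth = 3.
Total: 24 + 4 + 24 + 1 + 8 + 12 + 16 + 12 + 1 + 3 = 105.
105 ÷ 3 = 35 beats.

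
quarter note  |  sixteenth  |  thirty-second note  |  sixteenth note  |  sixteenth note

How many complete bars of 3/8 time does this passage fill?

1

One bar of 3/8 = 12 thirty-second notes.
Each duration in thirty-second notes: quarter note = 8; sixteenth = 2; thirty-second note = 1; sixteenth note = 2; sixteenth note = 2.
Altogether 8 + 2 + 1 + 2 + 2 = 15.
15 ÷ 12 = 1 complete bar with 3 left over.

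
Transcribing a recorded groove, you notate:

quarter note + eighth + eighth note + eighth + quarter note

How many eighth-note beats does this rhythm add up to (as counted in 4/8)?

One eighth-note beat = 2 sixteenth notes.
Convert each value to sixteenth notes: quarter note = 4; eighth = 2; eighth note = 2; eighth = 2; quarter note = 4.
Adding: 4 + 2 + 2 + 2 + 4 = 14.
14 ÷ 2 = 7 beats.

7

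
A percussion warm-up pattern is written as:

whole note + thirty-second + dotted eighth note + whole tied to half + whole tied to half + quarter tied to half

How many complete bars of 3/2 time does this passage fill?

One bar of 3/2 = 48 thirty-second notes.
In thirty-second notes: whole note = 32; thirty-second = 1; dotted eighth note = 6; whole tied to half (whole + half) = 48; whole tied to half (whole + half) = 48; quarter tied to half (quarter + half) = 24.
Altogether 32 + 1 + 6 + 48 + 48 + 24 = 159.
159 ÷ 48 = 3 complete bars with 15 left over.

3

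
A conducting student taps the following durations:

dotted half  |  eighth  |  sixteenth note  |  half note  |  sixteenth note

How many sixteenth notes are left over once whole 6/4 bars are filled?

0

One bar of 6/4 = 24 sixteenth notes.
Convert each value to sixteenth notes: dotted half = 12; eighth = 2; sixteenth note = 1; half note = 8; sixteenth note = 1.
Sum: 12 + 2 + 1 + 8 + 1 = 24.
24 ÷ 24 = 1 complete bar with 0 sixteenth notes remaining.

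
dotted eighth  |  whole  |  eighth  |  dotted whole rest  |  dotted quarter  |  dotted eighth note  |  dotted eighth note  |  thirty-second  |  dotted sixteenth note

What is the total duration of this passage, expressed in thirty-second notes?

Convert each value to thirty-second notes: dotted eighth = 6; whole = 32; eighth = 4; dotted whole rest = 48; dotted quarter = 12; dotted eighth note = 6; dotted eighth note = 6; thirty-second = 1; dotted sixteenth note = 3.
Total: 6 + 32 + 4 + 48 + 12 + 6 + 6 + 1 + 3 = 118 thirty-second notes.

118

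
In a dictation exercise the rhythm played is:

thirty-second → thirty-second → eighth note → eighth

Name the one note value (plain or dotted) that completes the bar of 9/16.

quarter note

The bar of 9/16 = 18 thirty-second notes.
In thirty-second notes: thirty-second = 1; thirty-second = 1; eighth note = 4; eighth = 4.
Sum: 1 + 1 + 4 + 4 = 10.
Remaining: 18 − 10 = 8 thirty-second notes, which is a quarter note.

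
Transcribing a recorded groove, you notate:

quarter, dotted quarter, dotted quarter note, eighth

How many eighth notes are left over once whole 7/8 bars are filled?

One bar of 7/8 = 7 eighth notes.
Working in eighth notes: quarter = 2; dotted quarter = 3; dotted quarter note = 3; eighth = 1.
Altogether 2 + 3 + 3 + 1 = 9.
9 ÷ 7 = 1 complete bar with 2 eighth notes remaining.

2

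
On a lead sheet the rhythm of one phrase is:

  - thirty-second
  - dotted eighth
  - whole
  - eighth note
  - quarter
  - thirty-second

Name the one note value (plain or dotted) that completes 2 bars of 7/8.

2 bars of 7/8 = 56 thirty-second notes.
In thirty-second notes: thirty-second = 1; dotted eighth = 6; whole = 32; eighth note = 4; quarter = 8; thirty-second = 1.
Total: 1 + 6 + 32 + 4 + 8 + 1 = 52.
Remaining: 56 − 52 = 4 thirty-second notes, which is a eighth note.

eighth note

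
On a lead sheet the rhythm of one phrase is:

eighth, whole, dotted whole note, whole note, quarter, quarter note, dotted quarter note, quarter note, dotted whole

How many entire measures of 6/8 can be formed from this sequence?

One bar of 6/8 = 6 eighth notes.
Express everything in eighth notes: eighth = 1; whole = 8; dotted whole note = 12; whole note = 8; quarter = 2; quarter note = 2; dotted quarter note = 3; quarter note = 2; dotted whole = 12.
Total: 1 + 8 + 12 + 8 + 2 + 2 + 3 + 2 + 12 = 50.
50 ÷ 6 = 8 complete bars with 2 left over.

8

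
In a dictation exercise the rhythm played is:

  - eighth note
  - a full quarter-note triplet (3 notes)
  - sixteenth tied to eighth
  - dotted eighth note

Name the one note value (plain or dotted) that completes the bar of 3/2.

The bar of 3/2 = 24 sixteenth notes.
Working in sixteenth notes: eighth note = 2; a full quarter-note triplet (3 notes) (three triplet quarters span one half) = 8; sixteenth tied to eighth (sixteenth + eighth) = 3; dotted eighth note = 3.
Altogether 2 + 8 + 3 + 3 = 16.
Remaining: 24 − 16 = 8 sixteenth notes, which is a half note.

half note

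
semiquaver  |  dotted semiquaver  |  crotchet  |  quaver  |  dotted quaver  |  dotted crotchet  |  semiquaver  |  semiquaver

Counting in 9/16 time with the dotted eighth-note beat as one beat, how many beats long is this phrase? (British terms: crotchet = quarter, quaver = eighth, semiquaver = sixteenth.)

One dotted eighth-note beat = 6 thirty-second notes.
Working in thirty-second notes: semiquaver = 2; dotted semiquaver = 3; crotchet = 8; quaver = 4; dotted quaver = 6; dotted crotchet = 12; semiquaver = 2; semiquaver = 2.
Total: 2 + 3 + 8 + 4 + 6 + 12 + 2 + 2 = 39.
39 ÷ 6 = 6.5 beats.

6.5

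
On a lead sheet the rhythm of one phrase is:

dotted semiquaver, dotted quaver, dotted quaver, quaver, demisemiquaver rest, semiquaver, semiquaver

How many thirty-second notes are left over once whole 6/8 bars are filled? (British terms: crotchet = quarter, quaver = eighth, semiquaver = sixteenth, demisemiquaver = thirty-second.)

0

One bar of 6/8 = 24 thirty-second notes.
In thirty-second notes: dotted semiquaver = 3; dotted quaver = 6; dotted quaver = 6; quaver = 4; demisemiquaver rest = 1; semiquaver = 2; semiquaver = 2.
Total: 3 + 6 + 6 + 4 + 1 + 2 + 2 = 24.
24 ÷ 24 = 1 complete bar with 0 thirty-second notes remaining.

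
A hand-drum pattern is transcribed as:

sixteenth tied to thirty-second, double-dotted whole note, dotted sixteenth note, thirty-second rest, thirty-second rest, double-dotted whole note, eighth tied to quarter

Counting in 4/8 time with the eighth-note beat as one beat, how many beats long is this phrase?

One eighth-note beat = 4 thirty-second notes.
In thirty-second notes: sixteenth tied to thirty-second (sixteenth + thirty-second) = 3; double-dotted whole note = 56; dotted sixteenth note = 3; thirty-second rest = 1; thirty-second rest = 1; double-dotted whole note = 56; eighth tied to quarter (eighth + quarter) = 12.
Adding: 3 + 56 + 3 + 1 + 1 + 56 + 12 = 132.
132 ÷ 4 = 33 beats.

33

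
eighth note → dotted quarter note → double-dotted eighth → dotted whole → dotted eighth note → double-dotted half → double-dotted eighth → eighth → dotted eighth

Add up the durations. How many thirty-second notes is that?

Working in thirty-second notes: eighth note = 4; dotted quarter note = 12; double-dotted eighth = 7; dotted whole = 48; dotted eighth note = 6; double-dotted half = 28; double-dotted eighth = 7; eighth = 4; dotted eighth = 6.
Sum: 4 + 12 + 7 + 48 + 6 + 28 + 7 + 4 + 6 = 122 thirty-second notes.

122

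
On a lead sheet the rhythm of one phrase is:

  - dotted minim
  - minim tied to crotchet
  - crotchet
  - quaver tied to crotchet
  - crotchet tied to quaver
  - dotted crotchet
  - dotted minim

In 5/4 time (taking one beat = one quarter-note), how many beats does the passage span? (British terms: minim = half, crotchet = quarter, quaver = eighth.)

One quarter-note beat = 2 eighth notes.
Express everything in eighth notes: dotted minim = 6; minim tied to crotchet (minim + crotchet) = 6; crotchet = 2; quaver tied to crotchet (quaver + crotchet) = 3; crotchet tied to quaver (crotchet + quaver) = 3; dotted crotchet = 3; dotted minim = 6.
Total: 6 + 6 + 2 + 3 + 3 + 3 + 6 = 29.
29 ÷ 2 = 14.5 beats.

14.5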